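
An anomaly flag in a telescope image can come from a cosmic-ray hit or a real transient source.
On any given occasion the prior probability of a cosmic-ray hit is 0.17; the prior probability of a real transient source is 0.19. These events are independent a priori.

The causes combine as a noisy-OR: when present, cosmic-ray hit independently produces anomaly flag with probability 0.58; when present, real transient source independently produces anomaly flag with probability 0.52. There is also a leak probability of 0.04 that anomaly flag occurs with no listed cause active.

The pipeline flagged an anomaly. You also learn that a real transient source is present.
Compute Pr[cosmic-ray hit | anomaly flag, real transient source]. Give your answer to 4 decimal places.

Under noisy-OR, P(anomaly flag | causes) = 1 − (1−0.04)·∏(1−qᵢ) over the active causes.
Sum P(anomaly flag|·) weighted by the priors over both values of cosmic-ray hit:
  P(anomaly flag | real transient source) = 0.5392×0.83 + 0.806464×0.17
        = 0.447536 + 0.137099 = 0.584635
Configurations with cosmic-ray hit contribute 0.137099, so
  P(cosmic-ray hit | anomaly flag, real transient source) = 0.137099 / 0.584635 ≈ 0.2345

Pr[cosmic-ray hit | anomaly flag, real transient source] ≈ 0.2345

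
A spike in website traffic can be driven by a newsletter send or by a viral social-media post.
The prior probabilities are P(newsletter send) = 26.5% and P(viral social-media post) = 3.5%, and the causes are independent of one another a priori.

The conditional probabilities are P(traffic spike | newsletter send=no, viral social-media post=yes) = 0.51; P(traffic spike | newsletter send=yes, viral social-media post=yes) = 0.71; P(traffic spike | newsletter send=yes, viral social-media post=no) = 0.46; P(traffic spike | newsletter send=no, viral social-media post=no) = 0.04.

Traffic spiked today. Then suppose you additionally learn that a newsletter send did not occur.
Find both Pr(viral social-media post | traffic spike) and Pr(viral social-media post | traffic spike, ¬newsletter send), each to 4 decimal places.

Pr(viral social-media post | traffic spike) ≈ 0.1189; Pr(viral social-media post | traffic spike, ¬newsletter send) ≈ 0.3162

By total probability over the 4 (newsletter send, viral social-media post) configurations:
  P(traffic spike) = 0.04*0.735*0.965 + 0.51*0.735*0.035 + 0.46*0.265*0.965 + 0.71*0.265*0.035
        = 0.028371 + 0.013120 + 0.117634 + 0.006585 = 0.165710
Configurations with viral social-media post contribute 0.019705, so
  P(viral social-media post | traffic spike) = 0.019705 / 0.165710 ≈ 0.1189

Now condition on the additional information:
P(traffic spike | ¬newsletter send) = 0.04*0.965 + 0.51*0.035 = 0.038600 + 0.017850 = 0.056450
Of this, 0.017850 comes from 0.51*0.035 (the viral social-media post=true cases).
Hence the posterior is 0.017850/0.056450 ≈ 0.3162.
Ruling out newsletter send raises the posterior on viral social-media post — the flip side of explaining away.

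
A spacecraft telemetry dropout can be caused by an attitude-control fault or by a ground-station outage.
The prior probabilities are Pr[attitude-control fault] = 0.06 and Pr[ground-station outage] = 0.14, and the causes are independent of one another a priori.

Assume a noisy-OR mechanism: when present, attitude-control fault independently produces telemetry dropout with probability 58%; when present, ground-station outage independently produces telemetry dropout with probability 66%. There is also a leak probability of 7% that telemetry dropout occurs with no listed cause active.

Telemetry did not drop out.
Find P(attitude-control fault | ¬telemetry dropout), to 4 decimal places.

Under noisy-OR, P(telemetry dropout | causes) = 1 − (1−0.07)·∏(1−qᵢ) over the active causes.
P(¬telemetry dropout) = 0.93×0.94×0.86 + 0.3162×0.94×0.14 + 0.3906×0.06×0.86 + 0.132804×0.06×0.14 = 0.751812 + 0.041612 + 0.020155 + 0.001116 = 0.814695
The attitude-control fault-present share is 0.020155 + 0.001116 = 0.021271.
Hence the posterior is 0.021271/0.814695 ≈ 0.0261.

P(attitude-control fault | ¬telemetry dropout) ≈ 0.0261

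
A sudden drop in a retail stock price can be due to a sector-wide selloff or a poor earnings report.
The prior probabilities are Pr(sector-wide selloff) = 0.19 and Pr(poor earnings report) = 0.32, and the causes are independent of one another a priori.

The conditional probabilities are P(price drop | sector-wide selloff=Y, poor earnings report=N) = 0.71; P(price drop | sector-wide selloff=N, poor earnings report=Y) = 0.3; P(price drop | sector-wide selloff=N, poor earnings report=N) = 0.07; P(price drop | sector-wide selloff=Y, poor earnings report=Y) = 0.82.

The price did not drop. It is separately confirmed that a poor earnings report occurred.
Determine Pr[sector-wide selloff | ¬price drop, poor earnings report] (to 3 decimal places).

Pr[sector-wide selloff | ¬price drop, poor earnings report] ≈ 0.057

P(¬price drop | poor earnings report) = 0.7·0.81 + 0.18·0.19 = 0.567000 + 0.034200 = 0.601200
Of this, 0.034200 comes from 0.18·0.19 (the sector-wide selloff=true cases).
Hence the posterior is 0.034200/0.601200 ≈ 0.057.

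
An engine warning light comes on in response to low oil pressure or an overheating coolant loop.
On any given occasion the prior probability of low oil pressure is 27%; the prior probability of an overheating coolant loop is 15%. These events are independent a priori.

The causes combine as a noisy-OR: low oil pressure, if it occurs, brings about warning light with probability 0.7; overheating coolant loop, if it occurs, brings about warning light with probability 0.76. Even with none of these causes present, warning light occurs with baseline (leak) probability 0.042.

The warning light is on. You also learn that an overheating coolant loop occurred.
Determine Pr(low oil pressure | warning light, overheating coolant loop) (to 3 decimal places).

Pr(low oil pressure | warning light, overheating coolant loop) ≈ 0.309

Under noisy-OR, P(warning light | causes) = 1 − (1−0.042)·∏(1−qᵢ) over the active causes.
P(warning light | overheating coolant loop) = 0.77008·0.73 + 0.931024·0.27 = 0.562158 + 0.251376 = 0.813534
Restricting to configurations with low oil pressure present: 0.931024·0.27 = 0.251376.
Hence the posterior is 0.251376/0.813534 ≈ 0.309.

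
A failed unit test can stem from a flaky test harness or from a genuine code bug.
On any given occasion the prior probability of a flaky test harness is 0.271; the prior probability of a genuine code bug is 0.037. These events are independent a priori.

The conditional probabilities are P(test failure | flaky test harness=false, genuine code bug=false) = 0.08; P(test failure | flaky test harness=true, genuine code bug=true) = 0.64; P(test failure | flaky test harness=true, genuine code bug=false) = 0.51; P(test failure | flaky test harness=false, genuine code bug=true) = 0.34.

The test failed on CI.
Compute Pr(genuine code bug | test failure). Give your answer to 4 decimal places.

P(test failure) = 0.08*0.729*0.963 + 0.34*0.729*0.037 + 0.51*0.271*0.963 + 0.64*0.271*0.037 = 0.056162 + 0.009171 + 0.133096 + 0.006417 = 0.204846
Restricting to configurations with genuine code bug present: 0.009171 + 0.006417 = 0.015588.
So P(genuine code bug | test failure) = 0.015588/0.204846 ≈ 0.0761.

Pr(genuine code bug | test failure) ≈ 0.0761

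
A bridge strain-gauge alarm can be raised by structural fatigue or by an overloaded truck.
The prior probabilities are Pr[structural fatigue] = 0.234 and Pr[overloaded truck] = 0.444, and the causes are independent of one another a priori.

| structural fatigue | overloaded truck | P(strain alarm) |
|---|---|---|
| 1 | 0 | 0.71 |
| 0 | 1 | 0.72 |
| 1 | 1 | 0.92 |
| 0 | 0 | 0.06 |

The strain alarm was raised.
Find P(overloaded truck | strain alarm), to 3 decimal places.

P(strain alarm) = 0.06·0.766·0.556 + 0.72·0.766·0.444 + 0.71·0.234·0.556 + 0.92·0.234·0.444 = 0.025554 + 0.244875 + 0.092374 + 0.095584 = 0.458387
Of this, 0.340459 comes from 0.244875 + 0.095584 (the overloaded truck=true cases).
P(overloaded truck | strain alarm) = 0.340459 / 0.458387 ≈ 0.743

P(overloaded truck | strain alarm) ≈ 0.743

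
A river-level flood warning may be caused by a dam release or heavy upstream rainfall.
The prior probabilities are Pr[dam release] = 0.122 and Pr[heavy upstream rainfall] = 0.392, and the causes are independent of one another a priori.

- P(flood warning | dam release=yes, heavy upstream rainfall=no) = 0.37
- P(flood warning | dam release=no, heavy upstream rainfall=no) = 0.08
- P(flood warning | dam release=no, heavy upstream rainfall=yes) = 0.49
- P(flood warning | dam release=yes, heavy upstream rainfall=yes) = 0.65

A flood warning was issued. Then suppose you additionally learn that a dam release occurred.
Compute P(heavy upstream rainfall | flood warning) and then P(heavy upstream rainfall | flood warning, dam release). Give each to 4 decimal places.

P(heavy upstream rainfall | flood warning) ≈ 0.7401; P(heavy upstream rainfall | flood warning, dam release) ≈ 0.5311

P(flood warning) = 0.08*0.878*0.608 + 0.49*0.878*0.392 + 0.37*0.122*0.608 + 0.65*0.122*0.392 = 0.042706 + 0.168646 + 0.027445 + 0.031086 = 0.269883
Restricting to configurations with heavy upstream rainfall present: 0.168646 + 0.031086 = 0.199732.
P(heavy upstream rainfall | flood warning) = 0.199732 / 0.269883 ≈ 0.7401

With the extra evidence:
Sum P(flood warning|·) weighted by the priors over both values of heavy upstream rainfall:
  P(flood warning | dam release) = 0.37*0.608 + 0.65*0.392
        = 0.224960 + 0.254800 = 0.479760
The terms with heavy upstream rainfall present sum to 0.254800, so
  P(heavy upstream rainfall | flood warning, dam release) = 0.254800 / 0.479760 ≈ 0.5311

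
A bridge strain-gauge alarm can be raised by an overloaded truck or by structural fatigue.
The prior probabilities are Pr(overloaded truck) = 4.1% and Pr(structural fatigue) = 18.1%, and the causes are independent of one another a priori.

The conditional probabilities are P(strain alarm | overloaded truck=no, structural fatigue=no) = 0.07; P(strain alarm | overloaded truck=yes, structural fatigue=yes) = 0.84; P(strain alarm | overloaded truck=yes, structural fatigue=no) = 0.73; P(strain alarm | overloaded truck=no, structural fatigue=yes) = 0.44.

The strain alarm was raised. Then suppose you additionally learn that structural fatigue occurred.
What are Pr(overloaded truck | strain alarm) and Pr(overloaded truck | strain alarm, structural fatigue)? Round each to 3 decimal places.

Pr(overloaded truck | strain alarm) ≈ 0.190; Pr(overloaded truck | strain alarm, structural fatigue) ≈ 0.075

Numerator (weight on configurations with overloaded truck): 0.024513 + 0.006234 = 0.030747
Denominator P(strain alarm): 0.07·0.959·0.819 + 0.44·0.959·0.181 + 0.73·0.041·0.819 + 0.84·0.041·0.181 = 0.162101
P(overloaded truck | strain alarm) = 0.030747/0.162101 ≈ 0.190

Now also conditioning on structural fatigue=true:
Sum P(strain alarm|·) weighted by the priors over both values of overloaded truck:
  P(strain alarm | structural fatigue) = 0.44*0.959 + 0.84*0.041
        = 0.421960 + 0.034440 = 0.456400
The terms with overloaded truck present sum to 0.034440, so
  P(overloaded truck | strain alarm, structural fatigue) = 0.034440 / 0.456400 ≈ 0.075
The drop from 0.190 to 0.075 is the explaining-away (discounting) effect.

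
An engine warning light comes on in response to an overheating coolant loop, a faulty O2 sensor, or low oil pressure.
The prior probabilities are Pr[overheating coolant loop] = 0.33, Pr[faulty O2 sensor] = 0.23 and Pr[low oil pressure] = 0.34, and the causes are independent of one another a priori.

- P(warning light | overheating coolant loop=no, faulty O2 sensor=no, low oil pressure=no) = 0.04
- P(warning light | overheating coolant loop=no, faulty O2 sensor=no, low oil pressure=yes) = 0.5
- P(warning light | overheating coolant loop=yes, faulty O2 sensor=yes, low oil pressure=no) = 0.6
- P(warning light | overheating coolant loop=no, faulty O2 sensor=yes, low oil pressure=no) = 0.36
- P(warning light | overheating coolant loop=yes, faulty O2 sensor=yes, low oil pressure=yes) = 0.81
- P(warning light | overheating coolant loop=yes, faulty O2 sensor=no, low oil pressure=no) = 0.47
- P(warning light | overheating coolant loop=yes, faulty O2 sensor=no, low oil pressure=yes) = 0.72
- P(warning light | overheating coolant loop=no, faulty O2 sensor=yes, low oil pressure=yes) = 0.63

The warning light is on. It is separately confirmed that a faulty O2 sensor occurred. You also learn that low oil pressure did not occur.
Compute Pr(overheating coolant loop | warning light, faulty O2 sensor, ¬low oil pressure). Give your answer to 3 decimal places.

Pr(overheating coolant loop | warning light, faulty O2 sensor, ¬low oil pressure) ≈ 0.451

Enumerate both values of overheating coolant loop and weight by the priors:
  P(warning light | faulty O2 sensor, ¬low oil pressure) = 0.36·0.67 + 0.6·0.33
        = 0.241200 + 0.198000 = 0.439200
Configurations with overheating coolant loop contribute 0.198000, so
  P(overheating coolant loop | warning light, faulty O2 sensor, ¬low oil pressure) = 0.198000 / 0.439200 ≈ 0.451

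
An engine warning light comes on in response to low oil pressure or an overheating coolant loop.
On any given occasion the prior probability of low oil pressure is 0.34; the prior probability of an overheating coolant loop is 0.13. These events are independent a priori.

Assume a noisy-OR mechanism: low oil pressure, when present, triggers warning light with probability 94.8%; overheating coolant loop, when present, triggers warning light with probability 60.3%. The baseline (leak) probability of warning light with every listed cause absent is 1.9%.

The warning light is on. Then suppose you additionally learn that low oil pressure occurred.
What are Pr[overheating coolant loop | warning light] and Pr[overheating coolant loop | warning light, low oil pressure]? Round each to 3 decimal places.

Pr[overheating coolant loop | warning light] ≈ 0.247; Pr[overheating coolant loop | warning light, low oil pressure] ≈ 0.134

Under noisy-OR, P(warning light | causes) = 1 − (1−0.019)·∏(1−qᵢ) over the active causes.
For the numerator, keep only overheating coolant loop=true terms: 0.052385 + 0.043305 = 0.095690
The normalizing constant is 0.019*0.66*0.87 + 0.610543*0.66*0.13 + 0.948988*0.34*0.87 + 0.979748*0.34*0.13 = 0.387311
Posterior = 0.095690 / 0.387311 ≈ 0.247

With the extra evidence:
P(warning light | low oil pressure) = 0.948988×0.87 + 0.979748×0.13 = 0.825620 + 0.127367 = 0.952987
Of this, 0.127367 comes from 0.979748×0.13 (the overheating coolant loop=true cases).
P(overheating coolant loop | warning light, low oil pressure) = 0.127367 / 0.952987 ≈ 0.134
Conditioning on low oil pressure lowers the posterior on overheating coolant loop: the classic explaining-away effect in a common-effect structure.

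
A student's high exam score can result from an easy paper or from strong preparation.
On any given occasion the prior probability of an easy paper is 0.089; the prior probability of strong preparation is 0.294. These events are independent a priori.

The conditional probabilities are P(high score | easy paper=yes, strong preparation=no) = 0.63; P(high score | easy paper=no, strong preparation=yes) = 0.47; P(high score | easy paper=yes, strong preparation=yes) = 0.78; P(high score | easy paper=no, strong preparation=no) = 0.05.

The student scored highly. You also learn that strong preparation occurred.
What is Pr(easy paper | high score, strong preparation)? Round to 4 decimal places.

Pr(easy paper | high score, strong preparation) ≈ 0.1395

P(high score | strong preparation) = 0.47·0.911 + 0.78·0.089 = 0.428170 + 0.069420 = 0.497590
Of this, 0.069420 comes from 0.78·0.089 (the easy paper=true cases).
P(easy paper | high score, strong preparation) = 0.069420 / 0.497590 ≈ 0.1395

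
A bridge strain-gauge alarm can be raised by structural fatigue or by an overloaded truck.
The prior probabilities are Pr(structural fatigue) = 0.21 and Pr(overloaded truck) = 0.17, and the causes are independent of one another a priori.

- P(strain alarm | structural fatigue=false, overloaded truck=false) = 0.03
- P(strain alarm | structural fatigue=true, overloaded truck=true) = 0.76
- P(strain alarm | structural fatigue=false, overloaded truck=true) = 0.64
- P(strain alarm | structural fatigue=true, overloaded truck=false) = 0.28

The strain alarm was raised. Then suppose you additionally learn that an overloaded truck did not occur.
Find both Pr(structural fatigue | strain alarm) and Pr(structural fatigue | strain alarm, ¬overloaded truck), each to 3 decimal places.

Weight on structural fatigue=true, given the evidence: 0.048804 + 0.027132 = 0.075936
The normalizing constant is 0.03·0.79·0.83 + 0.64·0.79·0.17 + 0.28·0.21·0.83 + 0.76·0.21·0.17 = 0.181559
Posterior = 0.075936 / 0.181559 ≈ 0.418

Now condition on the additional information:
P(strain alarm | ¬overloaded truck) = 0.03×0.79 + 0.28×0.21 = 0.023700 + 0.058800 = 0.082500
Restricting to configurations with structural fatigue present: 0.28×0.21 = 0.058800.
P(structural fatigue | strain alarm, ¬overloaded truck) = 0.058800 / 0.082500 ≈ 0.713
Ruling out overloaded truck raises the posterior on structural fatigue — the flip side of explaining away.

Pr(structural fatigue | strain alarm) ≈ 0.418; Pr(structural fatigue | strain alarm, ¬overloaded truck) ≈ 0.713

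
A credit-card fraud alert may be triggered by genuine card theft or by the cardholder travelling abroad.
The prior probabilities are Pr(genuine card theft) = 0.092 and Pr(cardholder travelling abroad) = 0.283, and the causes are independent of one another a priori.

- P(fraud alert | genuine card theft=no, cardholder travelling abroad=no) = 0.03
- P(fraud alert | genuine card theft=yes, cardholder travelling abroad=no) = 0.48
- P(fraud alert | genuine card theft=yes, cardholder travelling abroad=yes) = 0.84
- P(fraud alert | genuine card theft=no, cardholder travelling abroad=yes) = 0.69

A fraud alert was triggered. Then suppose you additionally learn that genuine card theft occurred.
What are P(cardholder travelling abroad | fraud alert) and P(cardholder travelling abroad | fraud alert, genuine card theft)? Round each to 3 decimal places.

P(cardholder travelling abroad | fraud alert) ≈ 0.796; P(cardholder travelling abroad | fraud alert, genuine card theft) ≈ 0.409

Enumerate the 4 (genuine card theft, cardholder travelling abroad) configurations and weight by the priors:
  P(fraud alert) = 0.03·0.908·0.717 + 0.69·0.908·0.283 + 0.48·0.092·0.717 + 0.84·0.092·0.283
        = 0.019531 + 0.177305 + 0.031663 + 0.021870 = 0.250369
Configurations with cardholder travelling abroad contribute 0.199175, so
  P(cardholder travelling abroad | fraud alert) = 0.199175 / 0.250369 ≈ 0.796

Now also conditioning on genuine card theft=true:
Numerator (weight on configurations with cardholder travelling abroad): 0.84·0.283 = 0.237720
Denominator P(fraud alert | genuine card theft): 0.48·0.717 + 0.84·0.283 = 0.581880
P(cardholder travelling abroad | fraud alert, genuine card theft) = 0.237720/0.581880 ≈ 0.409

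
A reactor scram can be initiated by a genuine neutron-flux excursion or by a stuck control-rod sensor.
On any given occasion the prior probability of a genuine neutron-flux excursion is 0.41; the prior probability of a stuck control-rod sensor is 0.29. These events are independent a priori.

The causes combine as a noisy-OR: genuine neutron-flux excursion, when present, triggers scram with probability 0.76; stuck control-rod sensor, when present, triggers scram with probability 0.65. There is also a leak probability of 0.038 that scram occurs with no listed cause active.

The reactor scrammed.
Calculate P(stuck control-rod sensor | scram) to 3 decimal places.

Under noisy-OR, P(scram | causes) = 1 − (1−0.038)·∏(1−qᵢ) over the active causes.
For the numerator, keep only stuck control-rod sensor=true terms: 0.113491 + 0.109292 = 0.222783
Normalizer over all consistent configurations: 0.038·0.59·0.71 + 0.6633·0.59·0.29 + 0.76912·0.41·0.71 + 0.919192·0.41·0.29 = 0.462592
P(stuck control-rod sensor | scram) = 0.222783/0.462592 ≈ 0.482

P(stuck control-rod sensor | scram) ≈ 0.482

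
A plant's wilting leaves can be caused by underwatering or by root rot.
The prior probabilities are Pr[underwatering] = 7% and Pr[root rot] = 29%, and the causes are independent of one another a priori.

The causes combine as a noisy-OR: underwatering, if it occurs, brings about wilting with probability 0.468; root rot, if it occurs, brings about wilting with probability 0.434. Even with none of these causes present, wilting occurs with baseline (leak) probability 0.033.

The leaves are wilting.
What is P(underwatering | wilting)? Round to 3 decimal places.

Under noisy-OR, P(wilting | causes) = 1 − (1−0.033)·∏(1−qᵢ) over the active causes.
Sum P(wilting|·) weighted by the priors over the 4 (underwatering, root rot) configurations:
  P(wilting) = 0.033*0.93*0.71 + 0.452678*0.93*0.29 + 0.485556*0.07*0.71 + 0.708825*0.07*0.29
        = 0.021790 + 0.122087 + 0.024132 + 0.014389 = 0.182398
Keeping only the underwatering-present terms gives 0.038521, so
  P(underwatering | wilting) = 0.038521 / 0.182398 ≈ 0.211

P(underwatering | wilting) ≈ 0.211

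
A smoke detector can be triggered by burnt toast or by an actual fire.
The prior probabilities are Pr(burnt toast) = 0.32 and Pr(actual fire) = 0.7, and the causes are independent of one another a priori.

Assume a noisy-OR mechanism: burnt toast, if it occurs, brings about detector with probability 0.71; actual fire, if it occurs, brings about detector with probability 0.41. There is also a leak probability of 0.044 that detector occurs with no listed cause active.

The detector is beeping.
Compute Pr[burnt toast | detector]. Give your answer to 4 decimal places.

Under noisy-OR, P(detector | causes) = 1 − (1−0.044)·∏(1−qᵢ) over the active causes.
By total probability over the 4 (burnt toast, actual fire) configurations:
  P(detector) = 0.044×0.68×0.3 + 0.43596×0.68×0.7 + 0.72276×0.32×0.3 + 0.836428×0.32×0.7
        = 0.008976 + 0.207517 + 0.069385 + 0.187360 = 0.473238
Keeping only the burnt toast-present terms gives 0.256745, so
  P(burnt toast | detector) = 0.256745 / 0.473238 ≈ 0.5425

Pr[burnt toast | detector] ≈ 0.5425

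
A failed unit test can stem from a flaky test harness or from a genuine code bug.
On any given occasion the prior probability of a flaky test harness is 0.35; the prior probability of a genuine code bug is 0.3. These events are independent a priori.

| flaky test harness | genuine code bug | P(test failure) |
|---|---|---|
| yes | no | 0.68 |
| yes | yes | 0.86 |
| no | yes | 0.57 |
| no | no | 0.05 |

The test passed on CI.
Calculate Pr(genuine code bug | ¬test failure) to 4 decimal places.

Pr(genuine code bug | ¬test failure) ≈ 0.1618

Sum P(¬test failure|·) weighted by the priors over the 4 (flaky test harness, genuine code bug) configurations:
  P(¬test failure) = 0.95*0.65*0.7 + 0.43*0.65*0.3 + 0.32*0.35*0.7 + 0.14*0.35*0.3
        = 0.432250 + 0.083850 + 0.078400 + 0.014700 = 0.609200
The terms with genuine code bug present sum to 0.098550, so
  P(genuine code bug | ¬test failure) = 0.098550 / 0.609200 ≈ 0.1618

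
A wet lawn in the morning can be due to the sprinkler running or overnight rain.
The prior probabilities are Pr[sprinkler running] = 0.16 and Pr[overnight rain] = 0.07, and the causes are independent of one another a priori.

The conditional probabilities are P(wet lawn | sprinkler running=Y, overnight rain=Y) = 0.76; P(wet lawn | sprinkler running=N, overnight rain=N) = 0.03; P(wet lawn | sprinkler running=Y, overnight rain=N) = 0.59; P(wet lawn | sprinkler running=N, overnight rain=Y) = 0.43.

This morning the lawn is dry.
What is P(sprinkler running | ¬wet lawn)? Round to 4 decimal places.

By total probability over the 4 (sprinkler running, overnight rain) configurations:
  P(¬wet lawn) = 0.97·0.84·0.93 + 0.57·0.84·0.07 + 0.41·0.16·0.93 + 0.24·0.16·0.07
        = 0.757764 + 0.033516 + 0.061008 + 0.002688 = 0.854976
The terms with sprinkler running present sum to 0.063696, so
  P(sprinkler running | ¬wet lawn) = 0.063696 / 0.854976 ≈ 0.0745

P(sprinkler running | ¬wet lawn) ≈ 0.0745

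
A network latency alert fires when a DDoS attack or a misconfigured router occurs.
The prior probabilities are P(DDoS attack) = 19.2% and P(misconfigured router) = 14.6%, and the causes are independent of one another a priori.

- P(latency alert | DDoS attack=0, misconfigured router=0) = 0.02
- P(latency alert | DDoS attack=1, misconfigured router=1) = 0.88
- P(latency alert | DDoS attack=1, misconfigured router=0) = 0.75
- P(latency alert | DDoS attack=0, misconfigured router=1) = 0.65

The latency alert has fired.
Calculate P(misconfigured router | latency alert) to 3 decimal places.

P(misconfigured router | latency alert) ≈ 0.426

Weight on misconfigured router=true, given the evidence: 0.076679 + 0.024668 = 0.101347
Normalizer over all consistent configurations: 0.02*0.808*0.854 + 0.65*0.808*0.146 + 0.75*0.192*0.854 + 0.88*0.192*0.146 = 0.238124
P(misconfigured router | latency alert) = 0.101347/0.238124 ≈ 0.426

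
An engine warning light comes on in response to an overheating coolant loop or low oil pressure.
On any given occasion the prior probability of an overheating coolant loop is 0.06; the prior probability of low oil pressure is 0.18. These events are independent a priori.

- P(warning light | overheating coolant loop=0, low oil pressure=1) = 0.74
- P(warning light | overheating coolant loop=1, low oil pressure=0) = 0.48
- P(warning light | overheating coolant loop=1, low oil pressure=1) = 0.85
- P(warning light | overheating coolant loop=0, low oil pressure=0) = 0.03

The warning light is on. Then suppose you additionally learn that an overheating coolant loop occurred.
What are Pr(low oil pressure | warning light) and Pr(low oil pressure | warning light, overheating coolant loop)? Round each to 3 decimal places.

Pr(low oil pressure | warning light) ≈ 0.742; Pr(low oil pressure | warning light, overheating coolant loop) ≈ 0.280

Enumerate the 4 (overheating coolant loop, low oil pressure) configurations and weight by the priors:
  P(warning light) = 0.03*0.94*0.82 + 0.74*0.94*0.18 + 0.48*0.06*0.82 + 0.85*0.06*0.18
        = 0.023124 + 0.125208 + 0.023616 + 0.009180 = 0.181128
Configurations with low oil pressure contribute 0.134388, so
  P(low oil pressure | warning light) = 0.134388 / 0.181128 ≈ 0.742

Now also conditioning on overheating coolant loop=true:
P(warning light | overheating coolant loop) = 0.48×0.82 + 0.85×0.18 = 0.393600 + 0.153000 = 0.546600
The low oil pressure-present share is 0.85×0.18 = 0.153000.
So P(low oil pressure | warning light, overheating coolant loop) = 0.153000/0.546600 ≈ 0.280.
The drop from 0.742 to 0.280 is the explaining-away (discounting) effect.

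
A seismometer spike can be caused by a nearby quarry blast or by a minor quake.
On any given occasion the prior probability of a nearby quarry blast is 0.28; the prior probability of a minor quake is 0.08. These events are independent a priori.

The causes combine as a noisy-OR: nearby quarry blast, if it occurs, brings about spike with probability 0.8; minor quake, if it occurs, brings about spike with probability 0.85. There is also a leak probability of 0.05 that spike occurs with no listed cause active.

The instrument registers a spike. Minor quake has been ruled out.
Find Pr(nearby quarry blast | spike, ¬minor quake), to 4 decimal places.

Pr(nearby quarry blast | spike, ¬minor quake) ≈ 0.8630

Under noisy-OR, P(spike | causes) = 1 − (1−0.05)·∏(1−qᵢ) over the active causes.
P(spike | ¬minor quake) = 0.05·0.72 + 0.81·0.28 = 0.036000 + 0.226800 = 0.262800
The nearby quarry blast-present share is 0.81·0.28 = 0.226800.
Hence the posterior is 0.226800/0.262800 ≈ 0.8630.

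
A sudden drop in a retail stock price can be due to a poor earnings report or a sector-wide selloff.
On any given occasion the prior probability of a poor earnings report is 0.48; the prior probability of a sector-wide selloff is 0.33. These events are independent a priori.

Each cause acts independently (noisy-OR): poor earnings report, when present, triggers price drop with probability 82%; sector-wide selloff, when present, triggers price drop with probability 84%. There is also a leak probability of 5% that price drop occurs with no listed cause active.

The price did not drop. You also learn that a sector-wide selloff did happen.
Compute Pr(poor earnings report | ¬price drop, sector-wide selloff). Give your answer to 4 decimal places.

Pr(poor earnings report | ¬price drop, sector-wide selloff) ≈ 0.1425

Under noisy-OR, P(price drop | causes) = 1 − (1−0.05)·∏(1−qᵢ) over the active causes.
By total probability over both values of poor earnings report:
  P(¬price drop | sector-wide selloff) = 0.152×0.52 + 0.02736×0.48
        = 0.079040 + 0.013133 = 0.092173
The terms with poor earnings report present sum to 0.013133, so
  P(poor earnings report | ¬price drop, sector-wide selloff) = 0.013133 / 0.092173 ≈ 0.1425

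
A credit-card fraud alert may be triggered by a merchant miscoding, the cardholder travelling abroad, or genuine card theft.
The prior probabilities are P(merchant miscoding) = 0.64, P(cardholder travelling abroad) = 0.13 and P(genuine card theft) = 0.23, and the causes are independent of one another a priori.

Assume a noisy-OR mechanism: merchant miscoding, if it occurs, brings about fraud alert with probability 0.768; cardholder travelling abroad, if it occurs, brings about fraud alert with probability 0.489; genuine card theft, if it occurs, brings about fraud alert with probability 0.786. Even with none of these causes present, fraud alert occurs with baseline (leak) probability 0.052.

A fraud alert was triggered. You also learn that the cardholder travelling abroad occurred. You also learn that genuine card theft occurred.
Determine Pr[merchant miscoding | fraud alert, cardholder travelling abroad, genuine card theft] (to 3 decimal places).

Under noisy-OR, P(fraud alert | causes) = 1 − (1−0.052)·∏(1−qᵢ) over the active causes.
P(fraud alert | cardholder travelling abroad, genuine card theft) = 0.896332×0.36 + 0.975949×0.64 = 0.322680 + 0.624607 = 0.947287
The merchant miscoding-present share is 0.975949×0.64 = 0.624607.
P(merchant miscoding | fraud alert, cardholder travelling abroad, genuine card theft) = 0.624607 / 0.947287 ≈ 0.659

Pr[merchant miscoding | fraud alert, cardholder travelling abroad, genuine card theft] ≈ 0.659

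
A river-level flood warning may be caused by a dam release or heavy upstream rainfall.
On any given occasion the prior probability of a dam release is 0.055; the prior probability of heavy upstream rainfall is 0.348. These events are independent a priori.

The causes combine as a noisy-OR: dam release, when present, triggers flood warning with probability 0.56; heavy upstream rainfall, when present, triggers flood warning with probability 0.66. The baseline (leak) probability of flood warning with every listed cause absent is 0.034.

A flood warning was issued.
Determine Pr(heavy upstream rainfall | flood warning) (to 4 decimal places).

Pr(heavy upstream rainfall | flood warning) ≈ 0.8509

Under noisy-OR, P(flood warning | causes) = 1 − (1−0.034)·∏(1−qᵢ) over the active causes.
By total probability over the 4 (dam release, heavy upstream rainfall) configurations:
  P(flood warning) = 0.034·0.945·0.652 + 0.67156·0.945·0.348 + 0.57496·0.055·0.652 + 0.855486·0.055·0.348
        = 0.020949 + 0.220849 + 0.020618 + 0.016374 = 0.278790
Configurations with heavy upstream rainfall contribute 0.237223, so
  P(heavy upstream rainfall | flood warning) = 0.237223 / 0.278790 ≈ 0.8509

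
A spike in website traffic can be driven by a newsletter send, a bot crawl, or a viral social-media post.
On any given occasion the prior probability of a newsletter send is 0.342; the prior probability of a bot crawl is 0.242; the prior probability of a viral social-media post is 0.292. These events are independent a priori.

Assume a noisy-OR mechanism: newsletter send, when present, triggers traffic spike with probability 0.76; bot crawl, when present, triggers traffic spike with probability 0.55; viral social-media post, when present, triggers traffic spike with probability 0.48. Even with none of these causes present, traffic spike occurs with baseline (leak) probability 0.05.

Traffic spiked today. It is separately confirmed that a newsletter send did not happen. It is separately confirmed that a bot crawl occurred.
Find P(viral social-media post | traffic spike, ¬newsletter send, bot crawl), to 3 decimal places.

Under noisy-OR, P(traffic spike | causes) = 1 − (1−0.05)·∏(1−qᵢ) over the active causes.
By total probability over both values of viral social-media post:
  P(traffic spike | ¬newsletter send, bot crawl) = 0.5725*0.708 + 0.7777*0.292
        = 0.405330 + 0.227088 = 0.632418
Keeping only the viral social-media post-present terms gives 0.227088, so
  P(viral social-media post | traffic spike, ¬newsletter send, bot crawl) = 0.227088 / 0.632418 ≈ 0.359

P(viral social-media post | traffic spike, ¬newsletter send, bot crawl) ≈ 0.359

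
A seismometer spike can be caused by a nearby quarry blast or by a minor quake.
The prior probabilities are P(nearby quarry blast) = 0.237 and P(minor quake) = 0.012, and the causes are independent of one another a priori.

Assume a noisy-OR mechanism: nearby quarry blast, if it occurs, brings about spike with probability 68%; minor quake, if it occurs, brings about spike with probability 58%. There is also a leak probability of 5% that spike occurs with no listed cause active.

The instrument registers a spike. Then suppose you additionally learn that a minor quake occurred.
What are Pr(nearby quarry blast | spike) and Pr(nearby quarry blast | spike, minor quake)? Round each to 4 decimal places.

Pr(nearby quarry blast | spike) ≈ 0.7930; Pr(nearby quarry blast | spike, minor quake) ≈ 0.3107

Under noisy-OR, P(spike | causes) = 1 − (1−0.05)·∏(1−qᵢ) over the active causes.
For the numerator, keep only nearby quarry blast=true terms: 0.162973 + 0.002481 = 0.165454
Denominator P(spike): 0.05*0.763*0.988 + 0.601*0.763*0.012 + 0.696*0.237*0.988 + 0.87232*0.237*0.012 = 0.208649
P(nearby quarry blast | spike) = 0.165454/0.208649 ≈ 0.7930

Now condition on the additional information:
P(spike | minor quake) = 0.601×0.763 + 0.87232×0.237 = 0.458563 + 0.206740 = 0.665303
Of this, 0.206740 comes from 0.87232×0.237 (the nearby quarry blast=true cases).
P(nearby quarry blast | spike, minor quake) = 0.206740 / 0.665303 ≈ 0.3107
The drop from 0.7930 to 0.3107 is the explaining-away (discounting) effect.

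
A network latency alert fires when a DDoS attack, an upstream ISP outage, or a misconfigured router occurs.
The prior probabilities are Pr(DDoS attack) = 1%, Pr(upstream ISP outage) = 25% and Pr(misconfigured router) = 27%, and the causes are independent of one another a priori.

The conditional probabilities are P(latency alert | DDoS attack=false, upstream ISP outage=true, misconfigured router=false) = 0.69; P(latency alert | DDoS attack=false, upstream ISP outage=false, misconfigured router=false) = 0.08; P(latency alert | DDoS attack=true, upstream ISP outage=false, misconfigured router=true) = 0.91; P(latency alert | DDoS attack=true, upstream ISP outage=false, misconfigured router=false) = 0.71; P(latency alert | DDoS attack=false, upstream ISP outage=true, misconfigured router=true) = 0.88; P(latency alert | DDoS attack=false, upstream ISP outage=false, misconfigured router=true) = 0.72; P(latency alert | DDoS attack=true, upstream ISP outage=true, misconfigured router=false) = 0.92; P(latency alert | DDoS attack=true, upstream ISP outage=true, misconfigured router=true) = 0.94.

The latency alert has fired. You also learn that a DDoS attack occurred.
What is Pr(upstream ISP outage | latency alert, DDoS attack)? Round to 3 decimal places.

Numerator (weight on configurations with upstream ISP outage): 0.167900 + 0.063450 = 0.231350
Denominator P(latency alert | DDoS attack): 0.71×0.75×0.73 + 0.91×0.75×0.27 + 0.92×0.25×0.73 + 0.94×0.25×0.27 = 0.804350
Posterior = 0.231350 / 0.804350 ≈ 0.288

Pr(upstream ISP outage | latency alert, DDoS attack) ≈ 0.288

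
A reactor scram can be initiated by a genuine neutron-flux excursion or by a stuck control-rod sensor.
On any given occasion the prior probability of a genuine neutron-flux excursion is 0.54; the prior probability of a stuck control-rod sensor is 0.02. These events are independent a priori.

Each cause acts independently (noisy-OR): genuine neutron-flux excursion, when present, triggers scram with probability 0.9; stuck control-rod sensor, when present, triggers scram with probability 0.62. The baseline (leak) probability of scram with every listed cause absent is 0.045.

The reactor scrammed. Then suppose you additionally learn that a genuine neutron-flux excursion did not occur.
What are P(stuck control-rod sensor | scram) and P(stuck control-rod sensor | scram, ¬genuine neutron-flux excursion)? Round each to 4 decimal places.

Under noisy-OR, P(scram | causes) = 1 − (1−0.045)·∏(1−qᵢ) over the active causes.
P(scram) = 0.045*0.46*0.98 + 0.6371*0.46*0.02 + 0.9045*0.54*0.98 + 0.96371*0.54*0.02 = 0.020286 + 0.005861 + 0.478661 + 0.010408 = 0.515216
The stuck control-rod sensor-present share is 0.005861 + 0.010408 = 0.016269.
So P(stuck control-rod sensor | scram) = 0.016269/0.515216 ≈ 0.0316.

Now condition on the additional information:
P(scram | ¬genuine neutron-flux excursion) = 0.045·0.98 + 0.6371·0.02 = 0.044100 + 0.012742 = 0.056842
Restricting to configurations with stuck control-rod sensor present: 0.6371·0.02 = 0.012742.
Hence the posterior is 0.012742/0.056842 ≈ 0.2242.

P(stuck control-rod sensor | scram) ≈ 0.0316; P(stuck control-rod sensor | scram, ¬genuine neutron-flux excursion) ≈ 0.2242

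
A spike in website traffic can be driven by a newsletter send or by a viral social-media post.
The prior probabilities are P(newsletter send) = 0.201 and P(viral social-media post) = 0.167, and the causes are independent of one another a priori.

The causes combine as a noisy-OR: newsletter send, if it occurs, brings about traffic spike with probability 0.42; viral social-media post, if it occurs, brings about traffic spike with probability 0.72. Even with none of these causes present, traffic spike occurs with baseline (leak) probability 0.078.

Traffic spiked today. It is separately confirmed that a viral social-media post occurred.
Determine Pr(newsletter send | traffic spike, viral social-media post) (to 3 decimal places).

Under noisy-OR, P(traffic spike | causes) = 1 − (1−0.078)·∏(1−qᵢ) over the active causes.
P(traffic spike | viral social-media post) = 0.74184·0.799 + 0.850267·0.201 = 0.592730 + 0.170904 = 0.763634
Restricting to configurations with newsletter send present: 0.850267·0.201 = 0.170904.
Hence the posterior is 0.170904/0.763634 ≈ 0.224.

Pr(newsletter send | traffic spike, viral social-media post) ≈ 0.224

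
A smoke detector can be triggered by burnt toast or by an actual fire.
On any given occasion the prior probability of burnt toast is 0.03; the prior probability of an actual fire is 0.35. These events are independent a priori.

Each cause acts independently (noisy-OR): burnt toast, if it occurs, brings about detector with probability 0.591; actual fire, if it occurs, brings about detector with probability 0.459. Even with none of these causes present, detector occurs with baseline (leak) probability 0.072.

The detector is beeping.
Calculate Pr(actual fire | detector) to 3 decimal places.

Pr(actual fire | detector) ≈ 0.755

Under noisy-OR, P(detector | causes) = 1 − (1−0.072)·∏(1−qᵢ) over the active causes.
Enumerate the 4 (burnt toast, actual fire) configurations and weight by the priors:
  P(detector) = 0.072*0.97*0.65 + 0.497952*0.97*0.35 + 0.620448*0.03*0.65 + 0.794662*0.03*0.35
        = 0.045396 + 0.169055 + 0.012099 + 0.008344 = 0.234894
Configurations with actual fire contribute 0.177399, so
  P(actual fire | detector) = 0.177399 / 0.234894 ≈ 0.755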